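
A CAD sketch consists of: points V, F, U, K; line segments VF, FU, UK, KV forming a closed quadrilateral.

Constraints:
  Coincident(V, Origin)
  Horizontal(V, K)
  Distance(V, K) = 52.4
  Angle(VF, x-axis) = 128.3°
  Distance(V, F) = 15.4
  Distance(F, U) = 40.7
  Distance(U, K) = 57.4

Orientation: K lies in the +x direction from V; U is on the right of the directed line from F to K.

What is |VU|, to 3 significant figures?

27.1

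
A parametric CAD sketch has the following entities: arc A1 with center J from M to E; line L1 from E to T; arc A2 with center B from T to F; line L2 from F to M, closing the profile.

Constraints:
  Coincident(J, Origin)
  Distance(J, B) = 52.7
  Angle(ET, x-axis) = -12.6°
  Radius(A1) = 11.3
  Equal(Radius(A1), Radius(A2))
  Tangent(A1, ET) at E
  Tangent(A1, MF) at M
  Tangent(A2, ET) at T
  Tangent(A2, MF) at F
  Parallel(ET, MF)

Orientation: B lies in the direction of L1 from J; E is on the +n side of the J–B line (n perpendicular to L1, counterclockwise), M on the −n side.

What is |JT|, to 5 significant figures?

53.898

The slot axis is L1's direction at -12.6°, so u = (cos -12.6°, sin -12.6°) = (0.97592, -0.21814) and n = (−sin -12.6°, cos -12.6°) = (0.21814, 0.97592). J is at the origin and B lies 52.7 along u from J, so B = 52.7·u = (51.431, -11.496). Tangency of A1 to both parallel lines with radius 11.3 puts E and M at J ± 11.3·n: E = (2.4650, 11.028), M = (-2.4650, -11.028). Equal radii place T and F the same way about B: T = B + 11.3·n = (53.896, -0.46829), F = B − 11.3·n = (48.966, -22.524). Then |JT| = |T − J| = 53.898.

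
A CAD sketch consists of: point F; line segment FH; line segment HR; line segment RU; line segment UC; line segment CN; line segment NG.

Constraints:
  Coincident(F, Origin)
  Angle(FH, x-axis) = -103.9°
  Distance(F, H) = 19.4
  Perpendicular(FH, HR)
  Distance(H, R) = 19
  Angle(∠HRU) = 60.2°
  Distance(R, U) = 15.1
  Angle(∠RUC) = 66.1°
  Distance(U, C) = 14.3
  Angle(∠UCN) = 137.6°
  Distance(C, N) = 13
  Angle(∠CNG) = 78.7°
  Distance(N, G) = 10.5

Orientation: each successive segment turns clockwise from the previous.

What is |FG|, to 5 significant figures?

31.152

F is at the origin; FH runs at -103.9° with length 19.4, so H = (-4.6604, -18.832). FH ⟂ HR, so HR runs at 166.10°; with |HR| = 19.0, R = (-23.104, -14.268). ∠HRU = 60.2° gives RU at 46.300° from the x-axis; with |RU| = 15.1, U = (-12.672, -3.3508). ∠RUC = 66.1° gives UC at -67.600° from the x-axis; with |UC| = 14.3, C = (-7.2224, -16.572). ∠UCN = 137.6° gives CN at -110.00° from the x-axis; with |CN| = 13.0, N = (-11.669, -28.788). ∠CNG = 78.7° gives NG at 148.70° from the x-axis; with |NG| = 10.5, G = (-20.640, -23.333). Then |FG| = |G − F| = 31.152.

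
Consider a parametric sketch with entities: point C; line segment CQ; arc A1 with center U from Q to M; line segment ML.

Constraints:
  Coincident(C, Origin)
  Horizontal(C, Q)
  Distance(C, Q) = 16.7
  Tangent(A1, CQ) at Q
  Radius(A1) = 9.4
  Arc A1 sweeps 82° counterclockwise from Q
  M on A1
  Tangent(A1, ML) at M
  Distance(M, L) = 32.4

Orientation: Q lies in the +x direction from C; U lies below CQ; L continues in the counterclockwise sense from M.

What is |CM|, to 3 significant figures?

11.0

C is at the origin; CQ is horizontal with |CQ| = 16.7 and Q on the +x side, so Q = (16.7, 0.00). Tangency of A1 to CQ means the radius UQ is perpendicular to CQ, so U = Q + (0, -9.4) = (16.7, -9.40). On A1, Q sits at bearing 90° from U; an 82° counterclockwise sweep puts M at bearing 172°, so M = U + 9.4·(cos 172°, sin 172°) = (7.39, -8.09). Then |CM| = |M − C| = 11.0.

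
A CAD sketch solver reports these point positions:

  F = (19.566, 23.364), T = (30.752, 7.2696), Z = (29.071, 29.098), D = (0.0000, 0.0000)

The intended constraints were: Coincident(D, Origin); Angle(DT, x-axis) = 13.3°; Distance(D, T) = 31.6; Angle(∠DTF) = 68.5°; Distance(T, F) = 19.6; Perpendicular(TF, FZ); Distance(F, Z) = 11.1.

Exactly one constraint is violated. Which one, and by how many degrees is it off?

Perpendicular(TF, FZ) — off by 3.70°.

D = (0.00, 0.00) ✓; DT at 13.30° ✓; |DT| = 31.60 ✓; ∠DTF = 68.50° ✓; |TF| = 19.60 ✓; ∠(TF, FZ) = 93.70° ✗; |FZ| = 11.10 ✓.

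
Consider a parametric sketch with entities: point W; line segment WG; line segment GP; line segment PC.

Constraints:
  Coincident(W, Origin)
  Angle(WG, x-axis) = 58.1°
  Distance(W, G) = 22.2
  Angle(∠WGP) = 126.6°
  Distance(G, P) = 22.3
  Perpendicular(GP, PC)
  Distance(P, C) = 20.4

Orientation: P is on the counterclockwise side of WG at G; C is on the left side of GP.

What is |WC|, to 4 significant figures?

35.63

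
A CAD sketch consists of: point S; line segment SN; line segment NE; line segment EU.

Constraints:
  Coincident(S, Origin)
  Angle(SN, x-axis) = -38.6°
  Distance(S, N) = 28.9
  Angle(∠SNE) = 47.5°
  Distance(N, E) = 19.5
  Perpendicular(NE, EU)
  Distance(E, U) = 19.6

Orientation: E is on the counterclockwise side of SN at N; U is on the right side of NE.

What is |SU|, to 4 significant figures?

40.91

∠SNE = 47.5°, so NE runs at -38.6° + (180° − 47.5°) = 93.90° from the x-axis; with |NE| = 19.5, E = N + 19.5·(cos 93.90°, sin 93.90°) = (21.26, 1.425). The perpendicularity gives EU at right angles to NE; with |EU| = 19.6 on the right of NE, U = E + 19.6·(0.9977, 0.06802) = (40.81, 2.758). Then |SU| = |U − S| = 40.91.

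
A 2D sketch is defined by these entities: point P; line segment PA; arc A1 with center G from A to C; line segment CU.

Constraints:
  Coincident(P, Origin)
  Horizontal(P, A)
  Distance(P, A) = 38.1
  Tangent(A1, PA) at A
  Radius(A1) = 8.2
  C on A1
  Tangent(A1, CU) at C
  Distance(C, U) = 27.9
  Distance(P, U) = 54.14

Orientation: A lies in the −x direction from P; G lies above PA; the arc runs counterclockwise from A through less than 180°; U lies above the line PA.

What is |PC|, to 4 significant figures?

32.21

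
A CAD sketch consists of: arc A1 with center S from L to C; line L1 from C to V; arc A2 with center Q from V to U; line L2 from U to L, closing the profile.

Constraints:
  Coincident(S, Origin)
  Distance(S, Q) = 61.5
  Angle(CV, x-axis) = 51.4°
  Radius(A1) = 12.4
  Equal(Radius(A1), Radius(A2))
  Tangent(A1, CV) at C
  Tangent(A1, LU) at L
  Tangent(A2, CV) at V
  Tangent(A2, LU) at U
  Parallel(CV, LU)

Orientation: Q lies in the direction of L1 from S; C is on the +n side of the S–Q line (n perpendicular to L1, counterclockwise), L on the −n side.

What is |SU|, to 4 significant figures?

62.74

The slot axis is L1's direction at 51.4°, so u = (cos 51.4°, sin 51.4°) = (0.6239, 0.7815) and n = (−sin 51.4°, cos 51.4°) = (-0.7815, 0.6239). S is at the origin and Q lies 61.5 along u from S, so Q = 61.5·u = (38.37, 48.06). Tangency of A1 to both parallel lines with radius 12.4 puts C and L at S ± 12.4·n: C = (-9.691, 7.736), L = (9.691, -7.736). Equal radii place V and U the same way about Q: V = Q + 12.4·n = (28.68, 55.80), U = Q − 12.4·n = (48.06, 40.33). Then |SU| = |U − S| = 62.74.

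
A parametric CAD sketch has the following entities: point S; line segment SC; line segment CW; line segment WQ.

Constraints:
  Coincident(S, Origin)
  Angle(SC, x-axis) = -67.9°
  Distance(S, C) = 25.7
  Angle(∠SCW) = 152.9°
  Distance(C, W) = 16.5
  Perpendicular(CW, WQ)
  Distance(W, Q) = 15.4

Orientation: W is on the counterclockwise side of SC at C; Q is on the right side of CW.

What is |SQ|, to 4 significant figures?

47.81

S is at the origin; SC runs at -67.9° with length 25.7, so C = 25.7·(cos -67.9°, sin -67.9°) = (9.669, -23.81). ∠SCW = 152.9°, so CW runs at -67.9° + (180° − 152.9°) = -40.80° from the x-axis; with |CW| = 16.5, W = C + 16.5·(cos -40.80°, sin -40.80°) = (22.16, -34.59). CW ⟂ WQ; with |WQ| = 15.4 on the right of CW, Q = W + 15.4·(-0.6534, -0.7570) = (12.10, -46.25). Then |SQ| = |Q − S| = 47.81.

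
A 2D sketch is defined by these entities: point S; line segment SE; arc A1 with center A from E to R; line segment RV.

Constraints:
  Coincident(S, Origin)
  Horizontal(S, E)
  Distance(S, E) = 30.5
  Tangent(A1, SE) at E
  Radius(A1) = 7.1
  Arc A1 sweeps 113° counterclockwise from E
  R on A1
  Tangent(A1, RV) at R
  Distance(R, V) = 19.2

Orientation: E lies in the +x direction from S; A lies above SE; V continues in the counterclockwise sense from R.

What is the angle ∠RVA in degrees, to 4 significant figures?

20.29°

On A1, E sits at bearing -90° from A; a 113° counterclockwise sweep puts R at bearing 23°, so R = A + 7.1·(cos 23°, sin 23°) = (37.04, 9.874). Tangency of A1 to RV means the radius AR is perpendicular to RV, so RV runs along (−sin 23°, cos 23°); with |RV| = 19.2, V = (29.53, 27.55). Then cos ∠RVA = VR·VA / (|VR||VA|), giving 20.29°.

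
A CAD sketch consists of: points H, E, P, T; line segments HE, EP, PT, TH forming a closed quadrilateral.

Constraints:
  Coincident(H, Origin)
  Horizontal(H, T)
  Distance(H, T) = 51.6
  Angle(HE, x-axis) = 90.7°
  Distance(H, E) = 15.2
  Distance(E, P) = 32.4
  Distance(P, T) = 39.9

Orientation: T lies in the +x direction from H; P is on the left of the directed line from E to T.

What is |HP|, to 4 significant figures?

42.16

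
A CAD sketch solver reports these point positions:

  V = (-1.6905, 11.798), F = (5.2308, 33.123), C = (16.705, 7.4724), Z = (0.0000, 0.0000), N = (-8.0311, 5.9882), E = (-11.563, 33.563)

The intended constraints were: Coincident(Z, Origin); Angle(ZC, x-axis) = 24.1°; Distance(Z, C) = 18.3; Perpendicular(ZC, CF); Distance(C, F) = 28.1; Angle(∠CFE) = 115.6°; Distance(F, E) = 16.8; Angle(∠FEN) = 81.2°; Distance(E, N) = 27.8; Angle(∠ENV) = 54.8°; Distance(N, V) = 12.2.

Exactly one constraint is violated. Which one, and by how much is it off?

Distance(N, V) = 12.2 — off by 3.60.

Z = (0.00, 0.00) ✓; ZC at 24.10° ✓; |ZC| = 18.30 ✓; ∠(ZC, CF) = 90.00° ✓; |CF| = 28.10 ✓; ∠CFE = 115.6° ✓; |FE| = 16.80 ✓; ∠FEN = 81.20° ✓; |EN| = 27.80 ✓; ∠ENV = 54.80° ✓; |NV| = 8.600 ✗.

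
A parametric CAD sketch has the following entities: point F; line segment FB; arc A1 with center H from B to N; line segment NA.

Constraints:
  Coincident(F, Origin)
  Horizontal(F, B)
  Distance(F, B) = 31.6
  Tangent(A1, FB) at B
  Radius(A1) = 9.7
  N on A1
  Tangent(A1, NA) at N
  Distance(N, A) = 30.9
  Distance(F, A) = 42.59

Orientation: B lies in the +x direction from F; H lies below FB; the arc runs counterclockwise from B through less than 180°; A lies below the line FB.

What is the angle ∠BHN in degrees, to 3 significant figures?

81.6°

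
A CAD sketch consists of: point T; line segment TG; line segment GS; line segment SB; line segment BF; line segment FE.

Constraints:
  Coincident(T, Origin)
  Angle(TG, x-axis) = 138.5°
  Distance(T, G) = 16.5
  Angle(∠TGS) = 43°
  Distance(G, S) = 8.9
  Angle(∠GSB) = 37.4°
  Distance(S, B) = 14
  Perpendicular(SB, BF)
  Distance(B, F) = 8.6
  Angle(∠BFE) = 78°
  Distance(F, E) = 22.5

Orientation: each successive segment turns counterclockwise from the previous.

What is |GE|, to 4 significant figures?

15.15

SB is perpendicular to BF, so BF runs at 148.1°; with |BF| = 8.6, F = (-11.41, 18.50). ∠BFE = 78.0° gives FE at -109.9° from the x-axis; with |FE| = 22.5, E = (-19.07, -2.652). Then |GE| = |E − G| = 15.15.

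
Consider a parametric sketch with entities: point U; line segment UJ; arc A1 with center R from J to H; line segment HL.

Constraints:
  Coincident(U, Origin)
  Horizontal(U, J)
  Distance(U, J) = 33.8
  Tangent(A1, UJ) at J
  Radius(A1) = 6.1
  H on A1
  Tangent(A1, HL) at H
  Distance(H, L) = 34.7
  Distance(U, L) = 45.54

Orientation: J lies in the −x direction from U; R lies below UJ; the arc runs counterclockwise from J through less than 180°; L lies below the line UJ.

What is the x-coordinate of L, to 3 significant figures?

-22.6

Checks: U.y = 0.00, J.y = 0.00 ✓; |RH| = 6.100 ✓; ∠(RH, HL) = 90.00° ✓; |HL| = 34.70 ✓; |UL| = 45.54 ✓.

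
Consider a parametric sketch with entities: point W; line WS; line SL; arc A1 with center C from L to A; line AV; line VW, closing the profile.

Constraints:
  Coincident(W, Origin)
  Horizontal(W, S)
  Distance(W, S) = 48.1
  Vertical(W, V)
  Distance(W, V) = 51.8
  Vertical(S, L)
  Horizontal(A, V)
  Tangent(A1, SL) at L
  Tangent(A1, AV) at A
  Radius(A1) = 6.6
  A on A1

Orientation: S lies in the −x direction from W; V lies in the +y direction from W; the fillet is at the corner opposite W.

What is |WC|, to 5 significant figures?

61.362

WV is vertical with |WV| = 51.8 and V on the +y side, so V = (0.0000, 51.800). The virtual corner opposite W is at (-48.100, 51.800). Since A1 is tangent to SL there, CL ⟂ SL and the tangent condition forces CA to be normal to AV, with radius 6.6, so the center C sits 6.6 in from both sides at C = (-41.500, 45.200). Then |WC| = |C − W| = 61.362.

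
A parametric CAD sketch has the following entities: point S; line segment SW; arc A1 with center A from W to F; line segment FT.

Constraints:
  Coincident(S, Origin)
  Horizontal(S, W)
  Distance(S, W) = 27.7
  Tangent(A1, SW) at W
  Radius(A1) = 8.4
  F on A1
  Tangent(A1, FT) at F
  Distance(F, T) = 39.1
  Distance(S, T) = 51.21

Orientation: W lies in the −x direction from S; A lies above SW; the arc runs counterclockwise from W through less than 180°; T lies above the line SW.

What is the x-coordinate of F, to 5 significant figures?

-19.300

S is at the origin; SW is horizontal with |SW| = 27.7 and W on the −x side, so W = (-27.700, 0.0000). Tangency of A1 to SW means the radius AW is perpendicular to SW, so A = W + (0, 8.4) = (-27.700, 8.4000). Since AF ⟂ FT (tangency), |AT| = √(8.4² + 39.1²) = 39.992 regardless of where F sits on A1. So T lies on both circle(S, 51.21) and circle(A, 39.992); the above-SW intersection is T = (-19.194, 47.477). F is the foot of the tangent from T: F = (-19.300, 8.3772).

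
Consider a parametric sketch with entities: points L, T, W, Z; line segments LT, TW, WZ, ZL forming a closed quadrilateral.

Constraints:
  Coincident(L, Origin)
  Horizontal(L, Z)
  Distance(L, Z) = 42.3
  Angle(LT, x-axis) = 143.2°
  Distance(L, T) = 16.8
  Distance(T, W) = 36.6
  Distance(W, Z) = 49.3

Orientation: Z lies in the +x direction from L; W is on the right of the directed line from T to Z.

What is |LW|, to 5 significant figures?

24.229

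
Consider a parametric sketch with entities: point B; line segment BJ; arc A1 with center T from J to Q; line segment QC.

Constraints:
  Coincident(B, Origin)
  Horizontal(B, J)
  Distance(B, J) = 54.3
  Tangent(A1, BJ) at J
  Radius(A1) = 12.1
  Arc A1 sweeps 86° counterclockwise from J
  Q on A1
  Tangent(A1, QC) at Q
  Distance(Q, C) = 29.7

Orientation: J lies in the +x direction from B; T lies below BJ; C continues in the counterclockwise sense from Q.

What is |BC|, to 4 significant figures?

57.31

B is at the origin; BJ is horizontal with |BJ| = 54.3 and J on the +x side, so J = (54.30, 0.000). The tangent condition forces TJ to be normal to BJ, so T = J + (0, -12.1) = (54.30, -12.10). On A1, J sits at bearing 90° from T; an 86° counterclockwise sweep puts Q at bearing 176°, so Q = T + 12.1·(cos 176°, sin 176°) = (42.23, -11.26). A1 meets QC tangentially, so TQ is at right angles to QC, so QC runs along (−sin 176°, cos 176°); with |QC| = 29.7, C = (40.16, -40.88). Then |BC| = |C − B| = 57.31.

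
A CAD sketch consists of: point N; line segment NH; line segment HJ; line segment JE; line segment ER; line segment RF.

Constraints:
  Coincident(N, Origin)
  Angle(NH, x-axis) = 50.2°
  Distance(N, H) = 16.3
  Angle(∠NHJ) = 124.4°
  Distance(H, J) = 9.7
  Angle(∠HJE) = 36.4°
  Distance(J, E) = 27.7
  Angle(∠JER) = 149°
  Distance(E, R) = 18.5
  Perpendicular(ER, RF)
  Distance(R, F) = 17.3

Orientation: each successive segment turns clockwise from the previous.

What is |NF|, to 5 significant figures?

26.555

N is at the origin; NH runs at 50.2° with length 16.3, so H = (10.434, 12.523). ∠NHJ = 124.4° gives HJ at -5.4000° from the x-axis; with |HJ| = 9.7, J = (20.091, 11.610). ∠HJE = 36.4° gives JE at -149.00° from the x-axis; with |JE| = 27.7, E = (-3.6528, -2.6564). ∠JER = 149.0° gives ER at -180.00° from the x-axis; with |ER| = 18.5, R = (-22.153, -2.6564). ER ⟂ RF, so RF runs at 90.000°; with |RF| = 17.3, F = (-22.153, 14.644). Then |NF| = |F − N| = 26.555.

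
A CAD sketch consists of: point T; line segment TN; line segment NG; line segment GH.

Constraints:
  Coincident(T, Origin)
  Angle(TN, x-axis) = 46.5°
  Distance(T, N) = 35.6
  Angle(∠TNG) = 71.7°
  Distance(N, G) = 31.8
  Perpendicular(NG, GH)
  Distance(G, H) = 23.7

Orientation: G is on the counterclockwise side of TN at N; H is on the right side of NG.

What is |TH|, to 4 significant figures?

61.09

T is at the origin; TN runs at 46.5° with length 35.6, so N = 35.6·(cos 46.5°, sin 46.5°) = (24.51, 25.82). ∠TNG = 71.7°, so NG runs at 46.5° + (180° − 71.7°) = 154.8° from the x-axis; with |NG| = 31.8, G = N + 31.8·(cos 154.8°, sin 154.8°) = (-4.268, 39.36). NG is perpendicular to GH; with |GH| = 23.7 on the right of NG, H = G + 23.7·(0.4258, 0.9048) = (5.823, 60.81). Then |TH| = |H − T| = 61.09.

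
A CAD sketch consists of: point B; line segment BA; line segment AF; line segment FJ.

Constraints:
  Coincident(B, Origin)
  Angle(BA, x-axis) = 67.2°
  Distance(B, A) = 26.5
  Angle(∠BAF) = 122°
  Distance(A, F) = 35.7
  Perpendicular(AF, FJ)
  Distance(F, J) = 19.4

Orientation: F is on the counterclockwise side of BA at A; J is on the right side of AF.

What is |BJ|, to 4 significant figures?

65.02

∠BAF = 122.0°, so AF runs at 67.2° + (180° − 122.0°) = 125.2° from the x-axis; with |AF| = 35.7, F = A + 35.7·(cos 125.2°, sin 125.2°) = (-10.31, 53.60). The perpendicularity gives FJ at right angles to AF; with |FJ| = 19.4 on the right of AF, J = F + 19.4·(0.8171, 0.5764) = (5.543, 64.78). Then |BJ| = |J − B| = 65.02.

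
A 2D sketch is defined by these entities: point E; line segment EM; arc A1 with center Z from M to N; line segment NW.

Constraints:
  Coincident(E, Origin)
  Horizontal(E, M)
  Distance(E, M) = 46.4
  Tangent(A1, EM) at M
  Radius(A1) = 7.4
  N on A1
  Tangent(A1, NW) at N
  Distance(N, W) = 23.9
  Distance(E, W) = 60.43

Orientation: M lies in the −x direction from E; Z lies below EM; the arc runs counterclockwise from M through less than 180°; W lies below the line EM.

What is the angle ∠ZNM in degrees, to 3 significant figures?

42.0°

Checks: |ZN| = 7.400 ✓; ∠(ZN, NW) = 90.00° ✓; |NW| = 23.90 ✓; |EW| = 60.43 ✓.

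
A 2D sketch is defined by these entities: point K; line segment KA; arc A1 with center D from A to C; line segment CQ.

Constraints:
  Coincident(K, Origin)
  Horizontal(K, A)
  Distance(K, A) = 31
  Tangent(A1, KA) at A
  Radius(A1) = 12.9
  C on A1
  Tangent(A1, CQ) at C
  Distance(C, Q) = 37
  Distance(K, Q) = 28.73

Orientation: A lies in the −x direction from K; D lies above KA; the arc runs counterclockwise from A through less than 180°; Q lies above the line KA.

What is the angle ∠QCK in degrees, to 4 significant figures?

50.92°

Checks: K = (0.00, 0.00) ✓; |DC| = 12.90 ✓; ∠(DC, CQ) = 90.00° ✓; |CQ| = 37.00 ✓; |KQ| = 28.73 ✓.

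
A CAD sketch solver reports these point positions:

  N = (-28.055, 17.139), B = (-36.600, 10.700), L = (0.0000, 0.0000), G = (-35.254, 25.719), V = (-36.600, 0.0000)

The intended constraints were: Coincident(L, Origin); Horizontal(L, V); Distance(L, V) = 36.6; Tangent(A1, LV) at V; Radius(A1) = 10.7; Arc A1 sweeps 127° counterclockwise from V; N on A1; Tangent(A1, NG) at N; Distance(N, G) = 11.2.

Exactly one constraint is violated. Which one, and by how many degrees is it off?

Tangent(A1, NG) at N — off by 3.00°.

L = (0.00, 0.00) ✓; L.y = 0.00, V.y = 0.00 ✓; |LV| = 36.60 ✓; ∠(BV, VL) = 90.00° ✓; |BV| = 10.70 ✓; bearing(B→N) − bearing(B→V) = 127.0° ✓; |BN| = 10.70 ✓; ∠(BN, NG) = 87.00° ✗; |NG| = 11.20 ✓.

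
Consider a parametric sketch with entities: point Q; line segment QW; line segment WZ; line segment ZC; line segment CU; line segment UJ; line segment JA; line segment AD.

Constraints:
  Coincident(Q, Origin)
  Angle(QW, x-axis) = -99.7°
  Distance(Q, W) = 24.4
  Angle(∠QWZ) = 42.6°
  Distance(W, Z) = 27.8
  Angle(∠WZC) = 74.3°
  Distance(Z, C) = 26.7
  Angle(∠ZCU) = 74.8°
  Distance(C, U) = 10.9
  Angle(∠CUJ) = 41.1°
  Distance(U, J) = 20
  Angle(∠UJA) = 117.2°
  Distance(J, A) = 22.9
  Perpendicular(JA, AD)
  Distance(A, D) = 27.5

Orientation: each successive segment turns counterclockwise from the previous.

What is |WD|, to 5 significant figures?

56.353

Q is at the origin; QW runs at -99.7° with length 24.4, so W = (-4.1111, -24.051). ∠QWZ = 42.6° gives WZ at 37.700° from the x-axis; with |WZ| = 27.8, Z = (17.885, -7.0507). ∠WZC = 74.3° gives ZC at 143.40° from the x-axis; with |ZC| = 26.7, C = (-3.5504, 8.8685). ∠ZCU = 74.8° gives CU at -111.40° from the x-axis; with |CU| = 10.9, U = (-7.5275, -1.2800). ∠CUJ = 41.1° gives UJ at 27.500° from the x-axis; with |UJ| = 20.0, J = (10.213, 7.9550). ∠UJA = 117.2° gives JA at 90.300° from the x-axis; with |JA| = 22.9, A = (10.093, 30.855). JA is perpendicular to AD, so AD runs at -179.70°; with |AD| = 27.5, D = (-17.407, 30.711). Then |WD| = |D − W| = 56.353.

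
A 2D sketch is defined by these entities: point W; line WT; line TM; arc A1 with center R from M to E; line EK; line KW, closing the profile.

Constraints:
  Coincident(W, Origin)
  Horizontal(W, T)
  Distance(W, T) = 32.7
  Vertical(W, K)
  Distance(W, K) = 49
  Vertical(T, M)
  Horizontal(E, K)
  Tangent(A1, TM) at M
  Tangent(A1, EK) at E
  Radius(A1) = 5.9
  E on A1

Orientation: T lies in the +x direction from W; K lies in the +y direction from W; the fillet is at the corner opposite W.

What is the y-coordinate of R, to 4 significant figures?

43.10

W is at the origin; WT is horizontal with |WT| = 32.7 and T on the +x side, so T = (32.70, 0.000). WK is vertical with |WK| = 49.0 and K on the +y side, so K = (0.000, 49.00). The virtual corner opposite W is at (32.70, 49.00). A1 meets TM tangentially, so RM is at right angles to TM and tangency of A1 to EK means the radius RE is perpendicular to EK, with radius 5.9, so the center R sits 5.9 in from both sides at R = (26.80, 43.10). So R.y = 43.10.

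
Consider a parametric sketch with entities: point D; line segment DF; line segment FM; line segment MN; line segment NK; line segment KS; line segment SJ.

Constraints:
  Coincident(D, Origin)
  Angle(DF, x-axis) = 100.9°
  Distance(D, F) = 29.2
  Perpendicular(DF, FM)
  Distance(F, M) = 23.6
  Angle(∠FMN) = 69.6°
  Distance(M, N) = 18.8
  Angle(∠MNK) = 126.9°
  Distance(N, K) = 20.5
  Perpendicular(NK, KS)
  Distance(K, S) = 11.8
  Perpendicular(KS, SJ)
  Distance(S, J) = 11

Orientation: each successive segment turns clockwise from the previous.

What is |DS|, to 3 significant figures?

18.1

D is at the origin; DF runs at 100.9° with length 29.2, so F = (-5.52, 28.7). DF is perpendicular to FM, so FM runs at 10.9°; with |FM| = 23.6, M = (17.7, 33.1). ∠FMN = 69.6° gives MN at -99.5° from the x-axis; with |MN| = 18.8, N = (14.5, 14.6). ∠MNK = 126.9° gives NK at -153° from the x-axis; with |NK| = 20.5, K = (-3.65, 5.16). NK ⟂ KS, so KS runs at 117°; with |KS| = 11.8, S = (-9.08, 15.6). Then |DS| = |S − D| = 18.1.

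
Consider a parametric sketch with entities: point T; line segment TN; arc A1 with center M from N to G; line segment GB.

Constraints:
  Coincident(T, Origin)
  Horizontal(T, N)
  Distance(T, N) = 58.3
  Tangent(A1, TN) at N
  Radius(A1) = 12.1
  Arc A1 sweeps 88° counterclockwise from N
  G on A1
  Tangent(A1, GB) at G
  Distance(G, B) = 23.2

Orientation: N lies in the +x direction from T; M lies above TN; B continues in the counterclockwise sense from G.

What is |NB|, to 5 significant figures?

37.174

On A1, N sits at bearing -90° from M; an 88° counterclockwise sweep puts G at bearing -2°, so G = M + 12.1·(cos -2°, sin -2°) = (70.393, 11.678). A1 meets GB tangentially, so MG is at right angles to GB, so GB runs along (−sin -2°, cos -2°); with |GB| = 23.2, B = (71.202, 34.864). Then |NB| = |B − N| = 37.174.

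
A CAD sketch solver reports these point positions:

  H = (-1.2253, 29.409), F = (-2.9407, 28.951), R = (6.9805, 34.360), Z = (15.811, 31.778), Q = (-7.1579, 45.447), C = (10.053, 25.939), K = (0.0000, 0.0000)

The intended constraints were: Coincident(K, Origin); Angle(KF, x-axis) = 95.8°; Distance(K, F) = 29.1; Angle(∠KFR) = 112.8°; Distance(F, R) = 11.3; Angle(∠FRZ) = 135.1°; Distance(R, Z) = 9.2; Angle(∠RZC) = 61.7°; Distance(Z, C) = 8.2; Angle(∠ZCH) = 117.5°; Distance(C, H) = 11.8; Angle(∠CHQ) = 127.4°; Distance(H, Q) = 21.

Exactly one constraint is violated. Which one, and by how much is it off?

Distance(H, Q) = 21 — off by 3.90.

K = (0.00, 0.00) ✓; KF at 95.80° ✓; |KF| = 29.10 ✓; ∠KFR = 112.8° ✓; |FR| = 11.30 ✓; ∠FRZ = 135.1° ✓; |RZ| = 9.200 ✓; ∠RZC = 61.70° ✓; |ZC| = 8.201 ✓; ∠ZCH = 117.5° ✓; |CH| = 11.80 ✓; ∠CHQ = 127.4° ✓; |HQ| = 17.10 ✗.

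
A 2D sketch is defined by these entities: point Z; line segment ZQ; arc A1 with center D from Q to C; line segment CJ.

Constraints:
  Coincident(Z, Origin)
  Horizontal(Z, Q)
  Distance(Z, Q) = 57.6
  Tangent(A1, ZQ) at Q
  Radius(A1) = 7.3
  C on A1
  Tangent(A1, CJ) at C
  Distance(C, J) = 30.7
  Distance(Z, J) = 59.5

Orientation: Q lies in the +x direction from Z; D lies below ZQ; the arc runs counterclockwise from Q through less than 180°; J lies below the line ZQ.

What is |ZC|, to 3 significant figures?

50.8

Checks: Z = (0.00, 0.00) ✓; |DC| = 7.300 ✓; ∠(DC, CJ) = 90.00° ✓; |CJ| = 30.70 ✓; |ZJ| = 59.50 ✓.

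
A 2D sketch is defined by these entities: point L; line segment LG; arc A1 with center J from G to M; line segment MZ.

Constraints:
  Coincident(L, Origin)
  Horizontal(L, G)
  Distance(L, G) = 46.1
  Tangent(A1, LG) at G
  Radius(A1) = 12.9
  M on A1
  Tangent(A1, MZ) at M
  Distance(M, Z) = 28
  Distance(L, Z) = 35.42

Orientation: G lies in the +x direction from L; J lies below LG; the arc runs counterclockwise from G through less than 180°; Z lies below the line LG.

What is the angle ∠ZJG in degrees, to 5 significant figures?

122.04°

Checks: |JM| = 12.90 ✓; ∠(JM, MZ) = 90.00° ✓; |MZ| = 28.00 ✓; |LZ| = 35.42 ✓.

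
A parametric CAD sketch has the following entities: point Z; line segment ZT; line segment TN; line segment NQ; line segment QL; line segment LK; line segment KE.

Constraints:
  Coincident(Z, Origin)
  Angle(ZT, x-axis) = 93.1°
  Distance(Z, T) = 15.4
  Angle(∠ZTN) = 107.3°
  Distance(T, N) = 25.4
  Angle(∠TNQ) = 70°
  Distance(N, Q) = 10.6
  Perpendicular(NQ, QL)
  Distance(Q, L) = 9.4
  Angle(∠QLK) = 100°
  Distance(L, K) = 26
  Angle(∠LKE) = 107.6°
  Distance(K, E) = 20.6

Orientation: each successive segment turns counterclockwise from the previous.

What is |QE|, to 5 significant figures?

35.416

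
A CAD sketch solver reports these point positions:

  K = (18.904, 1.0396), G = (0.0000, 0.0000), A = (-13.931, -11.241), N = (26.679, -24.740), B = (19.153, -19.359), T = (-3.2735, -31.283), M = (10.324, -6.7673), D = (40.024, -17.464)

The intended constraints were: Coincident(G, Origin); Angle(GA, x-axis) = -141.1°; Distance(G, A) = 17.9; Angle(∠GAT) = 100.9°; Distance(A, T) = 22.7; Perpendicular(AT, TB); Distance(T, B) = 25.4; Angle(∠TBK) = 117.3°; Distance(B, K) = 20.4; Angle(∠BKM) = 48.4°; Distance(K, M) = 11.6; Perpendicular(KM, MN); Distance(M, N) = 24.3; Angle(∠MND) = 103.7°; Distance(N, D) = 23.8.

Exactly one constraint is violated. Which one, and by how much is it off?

Distance(N, D) = 23.8 — off by 8.60.

G = (0.00, 0.00) ✓; GA at -141.1° ✓; |GA| = 17.90 ✓; ∠GAT = 100.9° ✓; |AT| = 22.70 ✓; ∠(AT, TB) = 90.00° ✓; |TB| = 25.40 ✓; ∠TBK = 117.3° ✓; |BK| = 20.40 ✓; ∠BKM = 48.40° ✓; |KM| = 11.60 ✓; ∠(KM, MN) = 90.00° ✓; |MN| = 24.30 ✓; ∠MND = 103.7° ✓; |ND| = 15.20 ✗.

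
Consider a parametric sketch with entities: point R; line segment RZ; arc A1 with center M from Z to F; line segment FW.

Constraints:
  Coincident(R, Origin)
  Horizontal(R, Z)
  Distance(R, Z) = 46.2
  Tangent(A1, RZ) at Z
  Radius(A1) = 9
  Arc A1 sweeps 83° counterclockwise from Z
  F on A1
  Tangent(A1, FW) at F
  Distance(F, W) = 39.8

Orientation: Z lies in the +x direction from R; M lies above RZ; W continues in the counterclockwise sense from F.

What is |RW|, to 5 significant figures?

76.455

R is at the origin; RZ is horizontal with |RZ| = 46.2 and Z on the +x side, so Z = (46.200, 0.0000). Tangency of A1 to RZ means the radius MZ is perpendicular to RZ, so M = Z + (0, 9) = (46.200, 9.0000). On A1, Z sits at bearing -90° from M; an 83° counterclockwise sweep puts F at bearing -7°, so F = M + 9.0·(cos -7°, sin -7°) = (55.133, 7.9032). A1 meets FW tangentially, so MF is at right angles to FW, so FW runs along (−sin -7°, cos -7°); with |FW| = 39.8, W = (59.983, 47.407). Then |RW| = |W − R| = 76.455.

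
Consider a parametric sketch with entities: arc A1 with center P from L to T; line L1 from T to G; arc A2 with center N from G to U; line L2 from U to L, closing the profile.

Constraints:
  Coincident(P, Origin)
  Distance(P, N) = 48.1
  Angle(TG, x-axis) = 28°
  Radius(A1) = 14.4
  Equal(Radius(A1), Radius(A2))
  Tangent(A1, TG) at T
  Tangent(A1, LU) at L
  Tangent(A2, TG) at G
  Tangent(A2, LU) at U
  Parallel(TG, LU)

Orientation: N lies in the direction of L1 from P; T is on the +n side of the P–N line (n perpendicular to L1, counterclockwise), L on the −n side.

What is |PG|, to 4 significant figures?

50.21

The slot axis is L1's direction at 28.0°, so u = (cos 28.0°, sin 28.0°) = (0.8829, 0.4695) and n = (−sin 28.0°, cos 28.0°) = (-0.4695, 0.8829). P is at the origin and N lies 48.1 along u from P, so N = 48.1·u = (42.47, 22.58). Tangency of A1 to both parallel lines with radius 14.4 puts T and L at P ± 14.4·n: T = (-6.760, 12.71), L = (6.760, -12.71). Equal radii place G and U the same way about N: G = N + 14.4·n = (35.71, 35.30), U = N − 14.4·n = (49.23, 9.867). Then |PG| = |G − P| = 50.21.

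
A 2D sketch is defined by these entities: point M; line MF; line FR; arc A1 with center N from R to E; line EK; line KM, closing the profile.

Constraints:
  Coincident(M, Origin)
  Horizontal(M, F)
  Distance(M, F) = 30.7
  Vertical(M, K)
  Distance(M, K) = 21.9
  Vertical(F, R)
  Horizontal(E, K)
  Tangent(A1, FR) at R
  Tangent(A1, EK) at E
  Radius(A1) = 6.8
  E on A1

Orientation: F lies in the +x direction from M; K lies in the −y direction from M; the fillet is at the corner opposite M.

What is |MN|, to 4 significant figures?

28.27

M is at the origin; M and F share the same y with |MF| = 30.7 and F on the +x side, so F = (30.70, 0.000). MK is vertical with |MK| = 21.9 and K on the −y side, so K = (0.000, -21.90). The virtual corner opposite M is at (30.70, -21.90). The tangent condition forces NR to be normal to FR and since A1 is tangent to EK there, NE ⟂ EK, with radius 6.8, so the center N sits 6.8 in from both sides at N = (23.90, -15.10). Then |MN| = |N − M| = 28.27.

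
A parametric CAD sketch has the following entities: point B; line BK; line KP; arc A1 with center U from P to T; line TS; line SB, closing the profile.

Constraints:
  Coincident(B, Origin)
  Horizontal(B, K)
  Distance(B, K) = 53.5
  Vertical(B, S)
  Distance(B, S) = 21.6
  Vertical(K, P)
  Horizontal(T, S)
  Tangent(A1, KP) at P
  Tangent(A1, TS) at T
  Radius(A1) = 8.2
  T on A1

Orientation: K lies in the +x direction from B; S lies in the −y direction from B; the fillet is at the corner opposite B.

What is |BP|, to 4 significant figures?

55.15

The virtual corner opposite B is at (53.50, -21.60). Tangency of A1 to KP means the radius UP is perpendicular to KP and the tangent condition forces UT to be normal to TS, with radius 8.2, so the center U sits 8.2 in from both sides at U = (45.30, -13.40). That places the tangent points at P = (53.50, -13.40) on KP and T = (45.30, -21.60) on TS. Then |BP| = |P − B| = 55.15.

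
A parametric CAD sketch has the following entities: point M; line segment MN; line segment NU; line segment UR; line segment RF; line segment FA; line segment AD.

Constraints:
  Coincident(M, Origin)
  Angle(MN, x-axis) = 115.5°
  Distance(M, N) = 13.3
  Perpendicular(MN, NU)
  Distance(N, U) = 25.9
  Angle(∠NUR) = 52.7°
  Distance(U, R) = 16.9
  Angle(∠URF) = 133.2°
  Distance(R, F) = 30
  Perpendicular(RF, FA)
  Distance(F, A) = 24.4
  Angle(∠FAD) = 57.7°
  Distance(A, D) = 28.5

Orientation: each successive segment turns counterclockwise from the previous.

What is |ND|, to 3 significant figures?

10.1

M is at the origin; MN runs at 115.5° with length 13.3, so N = (-5.73, 12.0). MN ⟂ NU, so NU runs at -154°; with |NU| = 25.9, U = (-29.1, 0.854). ∠NUR = 52.7° gives UR at -27.2° from the x-axis; with |UR| = 16.9, R = (-14.1, -6.87). ∠URF = 133.2° gives RF at 19.6° from the x-axis; with |RF| = 30.0, F = (14.2, 3.19). RF is perpendicular to FA, so FA runs at 110°; with |FA| = 24.4, A = (6.01, 26.2). ∠FAD = 57.7° gives AD at -128° from the x-axis; with |AD| = 28.5, D = (-11.6, 3.75). Then |ND| = |D − N| = 10.1.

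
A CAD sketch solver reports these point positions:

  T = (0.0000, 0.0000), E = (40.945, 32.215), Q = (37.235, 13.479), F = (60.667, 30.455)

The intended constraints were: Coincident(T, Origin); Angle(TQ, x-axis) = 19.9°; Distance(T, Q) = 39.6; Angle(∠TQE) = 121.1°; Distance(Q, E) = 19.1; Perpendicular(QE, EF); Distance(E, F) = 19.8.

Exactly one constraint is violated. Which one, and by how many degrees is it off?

Perpendicular(QE, EF) — off by 6.10°.

T = (0.00, 0.00) ✓; TQ at 19.90° ✓; |TQ| = 39.60 ✓; ∠TQE = 121.1° ✓; |QE| = 19.10 ✓; ∠(QE, EF) = 83.90° ✗; |EF| = 19.80 ✓.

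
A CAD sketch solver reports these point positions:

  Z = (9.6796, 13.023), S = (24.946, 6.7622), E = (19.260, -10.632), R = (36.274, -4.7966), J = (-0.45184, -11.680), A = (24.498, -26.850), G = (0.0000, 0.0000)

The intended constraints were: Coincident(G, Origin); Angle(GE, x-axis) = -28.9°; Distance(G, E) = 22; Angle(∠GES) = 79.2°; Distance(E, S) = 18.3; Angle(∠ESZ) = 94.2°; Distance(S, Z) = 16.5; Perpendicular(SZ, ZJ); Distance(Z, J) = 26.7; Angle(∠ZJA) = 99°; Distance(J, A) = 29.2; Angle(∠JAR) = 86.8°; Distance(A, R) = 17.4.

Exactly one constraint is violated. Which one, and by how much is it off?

Distance(A, R) = 17.4 — off by 7.60.

G = (0.00, 0.00) ✓; GE at -28.90° ✓; |GE| = 22.00 ✓; ∠GES = 79.20° ✓; |ES| = 18.30 ✓; ∠ESZ = 94.20° ✓; |SZ| = 16.50 ✓; ∠(SZ, ZJ) = 90.00° ✓; |ZJ| = 26.70 ✓; ∠ZJA = 99.00° ✓; |JA| = 29.20 ✓; ∠JAR = 86.80° ✓; |AR| = 25.00 ✗.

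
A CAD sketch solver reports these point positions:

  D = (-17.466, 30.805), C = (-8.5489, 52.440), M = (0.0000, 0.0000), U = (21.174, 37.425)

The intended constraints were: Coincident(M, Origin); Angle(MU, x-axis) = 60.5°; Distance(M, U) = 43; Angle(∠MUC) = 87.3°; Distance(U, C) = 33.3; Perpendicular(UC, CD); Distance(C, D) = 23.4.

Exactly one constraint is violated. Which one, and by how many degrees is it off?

Perpendicular(UC, CD) — off by 4.40°.

M = (0.00, 0.00) ✓; MU at 60.50° ✓; |MU| = 43.00 ✓; ∠MUC = 87.30° ✓; |UC| = 33.30 ✓; ∠(UC, CD) = 94.40° ✗; |CD| = 23.40 ✓.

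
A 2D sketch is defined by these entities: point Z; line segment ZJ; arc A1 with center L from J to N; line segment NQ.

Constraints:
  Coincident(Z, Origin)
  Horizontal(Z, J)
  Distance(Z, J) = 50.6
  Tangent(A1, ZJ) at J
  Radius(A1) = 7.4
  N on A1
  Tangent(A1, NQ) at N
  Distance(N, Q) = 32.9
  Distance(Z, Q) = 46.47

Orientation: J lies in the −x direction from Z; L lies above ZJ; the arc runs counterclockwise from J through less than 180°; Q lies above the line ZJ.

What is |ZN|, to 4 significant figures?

44.03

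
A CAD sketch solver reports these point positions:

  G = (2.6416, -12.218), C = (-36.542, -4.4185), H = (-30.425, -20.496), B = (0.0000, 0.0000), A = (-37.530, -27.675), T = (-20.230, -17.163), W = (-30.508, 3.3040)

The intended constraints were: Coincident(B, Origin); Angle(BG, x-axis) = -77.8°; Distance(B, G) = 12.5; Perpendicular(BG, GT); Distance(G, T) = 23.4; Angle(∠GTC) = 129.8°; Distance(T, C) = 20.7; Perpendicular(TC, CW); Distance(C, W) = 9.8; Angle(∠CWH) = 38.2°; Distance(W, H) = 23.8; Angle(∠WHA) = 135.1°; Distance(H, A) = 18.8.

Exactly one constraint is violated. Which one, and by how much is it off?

Distance(H, A) = 18.8 — off by 8.70.

B = (0.00, 0.00) ✓; BG at -77.80° ✓; |BG| = 12.50 ✓; ∠(BG, GT) = 90.00° ✓; |GT| = 23.40 ✓; ∠GTC = 129.8° ✓; |TC| = 20.70 ✓; ∠(TC, CW) = 90.00° ✓; |CW| = 9.800 ✓; ∠CWH = 38.20° ✓; |WH| = 23.80 ✓; ∠WHA = 135.1° ✓; |HA| = 10.10 ✗.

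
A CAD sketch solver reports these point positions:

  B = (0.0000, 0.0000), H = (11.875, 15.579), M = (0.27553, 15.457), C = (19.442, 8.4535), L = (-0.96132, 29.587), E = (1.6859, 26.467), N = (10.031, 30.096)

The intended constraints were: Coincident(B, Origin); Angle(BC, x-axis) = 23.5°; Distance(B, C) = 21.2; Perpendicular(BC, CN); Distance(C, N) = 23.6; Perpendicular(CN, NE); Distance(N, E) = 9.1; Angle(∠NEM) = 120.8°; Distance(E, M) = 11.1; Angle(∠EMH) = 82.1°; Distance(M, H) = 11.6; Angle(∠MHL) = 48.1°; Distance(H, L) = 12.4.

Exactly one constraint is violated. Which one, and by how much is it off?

Distance(H, L) = 12.4 — off by 6.60.

B = (0.00, 0.00) ✓; BC at 23.50° ✓; |BC| = 21.20 ✓; ∠(BC, CN) = 90.00° ✓; |CN| = 23.60 ✓; ∠(CN, NE) = 90.00° ✓; |NE| = 9.100 ✓; ∠NEM = 120.8° ✓; |EM| = 11.10 ✓; ∠EMH = 82.10° ✓; |MH| = 11.60 ✓; ∠MHL = 48.10° ✓; |HL| = 19.00 ✗.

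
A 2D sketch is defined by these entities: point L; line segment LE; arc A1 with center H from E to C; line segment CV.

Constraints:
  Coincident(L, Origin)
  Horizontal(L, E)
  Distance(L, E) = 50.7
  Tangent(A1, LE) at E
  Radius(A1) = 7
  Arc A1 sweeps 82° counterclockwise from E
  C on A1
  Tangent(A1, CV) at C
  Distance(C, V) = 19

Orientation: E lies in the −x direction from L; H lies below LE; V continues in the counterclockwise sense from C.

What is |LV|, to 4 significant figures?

65.19

L is at the origin; LE is horizontal with |LE| = 50.7 and E on the −x side, so E = (-50.70, 0.000). A1 meets LE tangentially, so HE is at right angles to LE, so H = E + (0, -7) = (-50.70, -7.000). On A1, E sits at bearing 90° from H; an 82° counterclockwise sweep puts C at bearing 172°, so C = H + 7.0·(cos 172°, sin 172°) = (-57.63, -6.026). Tangency of A1 to CV means the radius HC is perpendicular to CV, so CV runs along (−sin 172°, cos 172°); with |CV| = 19.0, V = (-60.28, -24.84). Then |LV| = |V − L| = 65.19.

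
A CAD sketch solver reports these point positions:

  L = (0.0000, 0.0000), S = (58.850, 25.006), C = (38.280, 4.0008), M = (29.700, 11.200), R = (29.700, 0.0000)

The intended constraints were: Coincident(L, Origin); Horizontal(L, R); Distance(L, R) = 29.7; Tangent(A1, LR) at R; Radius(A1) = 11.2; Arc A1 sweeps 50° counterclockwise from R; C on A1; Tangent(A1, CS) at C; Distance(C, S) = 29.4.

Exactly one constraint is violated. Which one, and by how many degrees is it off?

Tangent(A1, CS) at C — off by 4.40°.

L = (0.00, 0.00) ✓; L.y = 0.00, R.y = 0.00 ✓; |LR| = 29.70 ✓; ∠(MR, RL) = 90.00° ✓; |MR| = 11.20 ✓; bearing(M→C) − bearing(M→R) = 50.00° ✓; |MC| = 11.20 ✓; ∠(MC, CS) = 94.40° ✗; |CS| = 29.40 ✓.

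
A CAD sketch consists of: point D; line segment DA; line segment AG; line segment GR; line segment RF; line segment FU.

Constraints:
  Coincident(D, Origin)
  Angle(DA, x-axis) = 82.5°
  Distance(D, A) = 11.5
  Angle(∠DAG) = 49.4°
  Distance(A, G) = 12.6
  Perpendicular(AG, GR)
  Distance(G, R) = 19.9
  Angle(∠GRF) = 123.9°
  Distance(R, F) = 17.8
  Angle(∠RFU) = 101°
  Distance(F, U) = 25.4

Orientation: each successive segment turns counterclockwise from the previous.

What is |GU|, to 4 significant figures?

34.78

∠GRF = 123.9° gives RF at -0.8000° from the x-axis; with |RF| = 17.8, F = (19.61, -12.40). ∠RFU = 101.0° gives FU at 78.20° from the x-axis; with |FU| = 25.4, U = (24.81, 12.46). Then |GU| = |U − G| = 34.78.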